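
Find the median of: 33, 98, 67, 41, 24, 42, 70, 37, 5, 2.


Sorted: 2, 5, 24, 33, 37, 41, 42, 67, 70, 98
n = 10 (even)
Middle values: 37 and 41
Median = (37+41)/2 = 39.0000

Median = 39.0000


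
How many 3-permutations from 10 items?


P(10,3) = 10!/7!
= 3628800/5040
= 720

P(10,3) = 720


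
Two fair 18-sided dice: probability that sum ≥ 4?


Total outcomes = 18×18 = 324
Favorable (sum ≥ 4): 321
P = 321/324 = 0.9907

P = 0.9907


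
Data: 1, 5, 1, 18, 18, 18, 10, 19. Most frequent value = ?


Frequencies: 1:2, 5:1, 10:1, 18:3, 19:1
Max frequency = 3
Mode = 18

Mode = 18


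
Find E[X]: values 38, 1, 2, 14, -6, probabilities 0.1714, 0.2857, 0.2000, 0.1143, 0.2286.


E[X] = 38*0.1714 + 1*0.2857 + 2*0.2000 + 14*0.1143 - 6*0.2286
= 6.5132 + 0.2857 + 0.4000 + 1.6002 - 1.3716
= 7.4275

E[X] = 7.4275


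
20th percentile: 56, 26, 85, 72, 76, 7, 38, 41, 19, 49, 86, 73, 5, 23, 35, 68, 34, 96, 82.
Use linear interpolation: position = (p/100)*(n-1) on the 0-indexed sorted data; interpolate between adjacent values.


Sorted: 5, 7, 19, 23, 26, 34, 35, 38, 41, 49, 56, 68, 72, 73, 76, 82, 85, 86, 96
n = 19
Index = 20/100 * 18 = 3.6000
Lower = data[3] = 23, Upper = data[4] = 26
P20 = 23 + 0.6000*(3) = 24.8000

P20 = 24.8000


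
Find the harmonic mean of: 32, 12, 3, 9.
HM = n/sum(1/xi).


Sum of reciprocals = 1/32 + 1/12 + 1/3 + 1/9 = 0.559028
HM = 4/0.559028 = 7.1553

HM = 7.1553


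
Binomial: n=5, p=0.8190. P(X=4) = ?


C(5,4) = 5
p^4 = 0.449920
(1-p)^1 = 0.181000
P = 5 * 0.449920 * 0.181000 = 0.4072

P(X=4) = 0.4072


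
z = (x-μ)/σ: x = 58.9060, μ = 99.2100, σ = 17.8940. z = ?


z = (58.9060 - 99.2100)/17.8940
= -40.3040/17.8940
= -2.2524

z = -2.2524


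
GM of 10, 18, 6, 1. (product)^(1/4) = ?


Product = 10 × 18 × 6 × 1 = 1080
GM = 1080^(1/4) = 5.7327

GM = 5.7327


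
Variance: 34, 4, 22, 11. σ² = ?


Mean = 17.7500
Squared deviations: 264.0625, 189.0625, 18.0625, 45.5625
Sum = 516.7500
Variance = 516.7500/4 = 129.1875

Variance = 129.1875


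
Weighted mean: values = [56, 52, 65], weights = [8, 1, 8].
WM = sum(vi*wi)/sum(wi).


Numerator = 56*8 + 52*1 + 65*8 = 1020
Denominator = 8 + 1 + 8 = 17
WM = 1020/17 = 60.0000

WM = 60.0000


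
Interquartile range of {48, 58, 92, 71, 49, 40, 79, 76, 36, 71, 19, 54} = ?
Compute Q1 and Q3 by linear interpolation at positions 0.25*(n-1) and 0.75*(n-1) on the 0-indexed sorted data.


Sorted: 19, 36, 40, 48, 49, 54, 58, 71, 71, 76, 79, 92
Q1 (25th %ile) = 46.0000
Q3 (75th %ile) = 72.2500
IQR = 72.2500 - 46.0000 = 26.2500

IQR = 26.2500


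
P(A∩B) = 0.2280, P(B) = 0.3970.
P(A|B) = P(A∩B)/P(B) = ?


P(A|B) = 0.2280/0.3970 = 0.5743

P(A|B) = 0.5743


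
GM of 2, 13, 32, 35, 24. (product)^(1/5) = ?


Product = 2 × 13 × 32 × 35 × 24 = 698880
GM = 698880^(1/5) = 14.7530

GM = 14.7530


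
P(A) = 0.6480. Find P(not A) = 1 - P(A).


P(not A) = 1 - 0.6480 = 0.3520

P(not A) = 0.3520


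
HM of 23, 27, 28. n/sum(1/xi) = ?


Sum of reciprocals = 1/23 + 1/27 + 1/28 = 0.116230
HM = 3/0.116230 = 25.8110

HM = 25.8110


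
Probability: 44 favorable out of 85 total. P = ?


P = 44/85 = 0.5176

P = 0.5176


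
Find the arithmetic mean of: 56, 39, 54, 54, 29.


Sum = 56 + 39 + 54 + 54 + 29 = 232
n = 5
Mean = 232/5 = 46.4000

Mean = 46.4000


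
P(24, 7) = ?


P(24,7) = 24!/17!
= 620448401733239439360000/355687428096000
= 1744364160

P(24,7) = 1744364160


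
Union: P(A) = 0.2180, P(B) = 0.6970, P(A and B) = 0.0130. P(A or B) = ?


P(A∪B) = 0.2180 + 0.6970 - 0.0130
= 0.9150 - 0.0130
= 0.9020

P(A∪B) = 0.9020


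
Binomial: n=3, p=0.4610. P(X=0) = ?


C(3,0) = 1
p^0 = 1.000000
(1-p)^3 = 0.156591
P = 1 * 1.000000 * 0.156591 = 0.1566

P(X=0) = 0.1566


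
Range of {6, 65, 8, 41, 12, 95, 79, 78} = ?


Max = 95, Min = 6
Range = 95 - 6 = 89

Range = 89


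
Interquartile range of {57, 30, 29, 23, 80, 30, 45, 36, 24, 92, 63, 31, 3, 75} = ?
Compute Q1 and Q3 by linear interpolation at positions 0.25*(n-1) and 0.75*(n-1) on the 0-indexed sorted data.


Sorted: 3, 23, 24, 29, 30, 30, 31, 36, 45, 57, 63, 75, 80, 92
Q1 (25th %ile) = 29.2500
Q3 (75th %ile) = 61.5000
IQR = 61.5000 - 29.2500 = 32.2500

IQR = 32.2500


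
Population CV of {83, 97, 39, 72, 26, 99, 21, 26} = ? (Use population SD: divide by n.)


Mean = 57.8750
SD = 31.2267
CV = (31.2267/57.8750)*100 = 53.9555%

CV = 53.9555%


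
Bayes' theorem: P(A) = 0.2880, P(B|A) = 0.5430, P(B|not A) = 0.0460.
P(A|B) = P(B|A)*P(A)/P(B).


P(B) = P(B|A)*P(A) + P(B|A')*P(A')
= 0.5430*0.2880 + 0.0460*0.7120
= 0.156384 + 0.032752 = 0.189136
P(A|B) = 0.156384/0.189136 = 0.8268

P(A|B) = 0.8268


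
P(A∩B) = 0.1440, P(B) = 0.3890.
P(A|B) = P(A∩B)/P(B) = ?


P(A|B) = 0.1440/0.3890 = 0.3702

P(A|B) = 0.3702


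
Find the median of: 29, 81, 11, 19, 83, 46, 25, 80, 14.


Sorted: 11, 14, 19, 25, 29, 46, 80, 81, 83
n = 9 (odd)
Middle value = 29

Median = 29


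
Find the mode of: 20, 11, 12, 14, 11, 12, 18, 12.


Frequencies: 11:2, 12:3, 14:1, 18:1, 20:1
Max frequency = 3
Mode = 12

Mode = 12


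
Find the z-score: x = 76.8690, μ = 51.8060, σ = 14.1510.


z = (76.8690 - 51.8060)/14.1510
= 25.0630/14.1510
= 1.7711

z = 1.7711


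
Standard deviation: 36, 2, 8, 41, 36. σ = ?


Mean = 24.6000
Variance = 263.0400
SD = sqrt(263.0400) = 16.2185

SD = 16.2185


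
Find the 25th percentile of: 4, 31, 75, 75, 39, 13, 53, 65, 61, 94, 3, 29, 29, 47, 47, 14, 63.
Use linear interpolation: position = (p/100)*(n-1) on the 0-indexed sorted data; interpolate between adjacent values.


Sorted: 3, 4, 13, 14, 29, 29, 31, 39, 47, 47, 53, 61, 63, 65, 75, 75, 94
n = 17
Index = 25/100 * 16 = 4.0000
Lower = data[4] = 29, Upper = data[5] = 29
P25 = 29 + 0*(0) = 29.0000

P25 = 29.0000


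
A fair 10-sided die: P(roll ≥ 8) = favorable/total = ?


Favorable outcomes (roll ≥ 8): 3
Total outcomes = 10
P = 3/10 = 0.3000

P = 0.3000


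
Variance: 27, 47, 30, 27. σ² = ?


Mean = 32.7500
Squared deviations: 33.0625, 203.0625, 7.5625, 33.0625
Sum = 276.7500
Variance = 276.7500/4 = 69.1875

Variance = 69.1875


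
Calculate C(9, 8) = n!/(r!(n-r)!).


C(9,8) = 9!/(8! × 1!)
= 362880/(40320 × 1)
= 9

C(9,8) = 9


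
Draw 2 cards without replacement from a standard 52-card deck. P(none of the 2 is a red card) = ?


P(no red cards) = (26/52) × (25/51)
= 0.2451

P = 0.2451


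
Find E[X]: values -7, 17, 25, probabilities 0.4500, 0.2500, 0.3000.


E[X] = -7*0.4500 + 17*0.2500 + 25*0.3000
= -3.1500 + 4.2500 + 7.5000
= 8.6000

E[X] = 8.6000


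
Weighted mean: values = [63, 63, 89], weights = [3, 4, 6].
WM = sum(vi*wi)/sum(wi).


Numerator = 63*3 + 63*4 + 89*6 = 975
Denominator = 3 + 4 + 6 = 13
WM = 975/13 = 75.0000

WM = 75.0000


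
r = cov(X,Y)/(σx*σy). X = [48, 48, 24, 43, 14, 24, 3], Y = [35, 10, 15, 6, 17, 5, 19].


Mean X = 29.1429, Mean Y = 15.2857
SD X = 16.339510, SD Y = 9.452351
Cov = 10.673469
r = 10.673469/(16.339510*9.452351) = 0.0691

r = 0.0691


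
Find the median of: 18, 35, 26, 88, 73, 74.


Sorted: 18, 26, 35, 73, 74, 88
n = 6 (even)
Middle values: 35 and 73
Median = (35+73)/2 = 54.0000

Median = 54.0000


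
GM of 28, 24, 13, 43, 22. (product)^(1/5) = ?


Product = 28 × 24 × 13 × 43 × 22 = 8264256
GM = 8264256^(1/5) = 24.1791

GM = 24.1791


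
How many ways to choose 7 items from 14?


C(14,7) = 14!/(7! × 7!)
= 87178291200/(5040 × 5040)
= 3432

C(14,7) = 3432


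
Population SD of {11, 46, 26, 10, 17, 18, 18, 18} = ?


Mean = 20.5000
Variance = 114.0000
SD = sqrt(114.0000) = 10.6771

SD = 10.6771


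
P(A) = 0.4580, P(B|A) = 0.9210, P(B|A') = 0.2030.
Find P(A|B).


P(B) = P(B|A)*P(A) + P(B|A')*P(A')
= 0.9210*0.4580 + 0.2030*0.5420
= 0.421818 + 0.110026 = 0.531844
P(A|B) = 0.421818/0.531844 = 0.7931

P(A|B) = 0.7931


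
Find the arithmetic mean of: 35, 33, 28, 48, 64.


Sum = 35 + 33 + 28 + 48 + 64 = 208
n = 5
Mean = 208/5 = 41.6000

Mean = 41.6000


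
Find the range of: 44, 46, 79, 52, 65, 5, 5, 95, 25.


Max = 95, Min = 5
Range = 95 - 5 = 90

Range = 90


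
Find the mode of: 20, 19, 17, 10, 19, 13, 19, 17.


Frequencies: 10:1, 13:1, 17:2, 19:3, 20:1
Max frequency = 3
Mode = 19

Mode = 19


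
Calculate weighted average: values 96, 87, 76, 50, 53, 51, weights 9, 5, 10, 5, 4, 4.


Numerator = 96*9 + 87*5 + 76*10 + 50*5 + 53*4 + 51*4 = 2725
Denominator = 9 + 5 + 10 + 5 + 4 + 4 = 37
WM = 2725/37 = 73.6486

WM = 73.6486


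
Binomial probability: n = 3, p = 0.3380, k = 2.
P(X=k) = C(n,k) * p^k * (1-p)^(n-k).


C(3,2) = 3
p^2 = 0.114244
(1-p)^1 = 0.662000
P = 3 * 0.114244 * 0.662000 = 0.2269

P(X=2) = 0.2269


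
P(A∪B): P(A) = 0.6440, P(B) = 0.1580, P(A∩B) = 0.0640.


P(A∪B) = 0.6440 + 0.1580 - 0.0640
= 0.8020 - 0.0640
= 0.7380

P(A∪B) = 0.7380


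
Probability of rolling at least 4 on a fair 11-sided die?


Favorable outcomes (roll ≥ 4): 8
Total outcomes = 11
P = 8/11 = 0.7273

P = 0.7273


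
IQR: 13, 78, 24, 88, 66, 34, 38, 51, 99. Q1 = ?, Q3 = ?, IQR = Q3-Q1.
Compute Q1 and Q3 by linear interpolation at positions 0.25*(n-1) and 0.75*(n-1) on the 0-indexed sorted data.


Sorted: 13, 24, 34, 38, 51, 66, 78, 88, 99
Q1 (25th %ile) = 34.0000
Q3 (75th %ile) = 78.0000
IQR = 78.0000 - 34.0000 = 44.0000

IQR = 44.0000


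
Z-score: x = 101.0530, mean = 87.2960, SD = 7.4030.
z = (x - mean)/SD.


z = (101.0530 - 87.2960)/7.4030
= 13.7570/7.4030
= 1.8583

z = 1.8583


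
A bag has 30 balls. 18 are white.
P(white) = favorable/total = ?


P = 18/30 = 0.6000

P = 0.6000


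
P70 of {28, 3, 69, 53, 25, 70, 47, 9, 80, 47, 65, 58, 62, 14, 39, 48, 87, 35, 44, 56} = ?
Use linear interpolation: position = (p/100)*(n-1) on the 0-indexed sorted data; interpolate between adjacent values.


Sorted: 3, 9, 14, 25, 28, 35, 39, 44, 47, 47, 48, 53, 56, 58, 62, 65, 69, 70, 80, 87
n = 20
Index = 70/100 * 19 = 13.3000
Lower = data[13] = 58, Upper = data[14] = 62
P70 = 58 + 0.3000*(4) = 59.2000

P70 = 59.2000


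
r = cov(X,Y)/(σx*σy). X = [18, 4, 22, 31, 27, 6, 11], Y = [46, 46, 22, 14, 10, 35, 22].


Mean X = 17.0000, Mean Y = 27.8571
SD X = 9.621405, SD Y = 13.569173
Cov = -94.714286
r = -94.714286/(9.621405*13.569173) = -0.7255

r = -0.7255


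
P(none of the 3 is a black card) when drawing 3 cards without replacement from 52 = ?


P(no black cards) = (26/52) × (25/51) × (24/50)
= 0.1176

P = 0.1176


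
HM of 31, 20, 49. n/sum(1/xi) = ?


Sum of reciprocals = 1/31 + 1/20 + 1/49 = 0.102666
HM = 3/0.102666 = 29.2209

HM = 29.2209


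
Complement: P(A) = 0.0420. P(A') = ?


P(not A) = 1 - 0.0420 = 0.9580

P(not A) = 0.9580


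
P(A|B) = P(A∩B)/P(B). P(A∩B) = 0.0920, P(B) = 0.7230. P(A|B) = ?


P(A|B) = 0.0920/0.7230 = 0.1272

P(A|B) = 0.1272


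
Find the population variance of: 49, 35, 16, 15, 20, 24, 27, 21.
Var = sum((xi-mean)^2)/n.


Mean = 25.8750
Squared deviations: 534.7656, 83.2656, 97.5156, 118.2656, 34.5156, 3.5156, 1.2656, 23.7656
Sum = 896.8750
Variance = 896.8750/8 = 112.1094

Variance = 112.1094


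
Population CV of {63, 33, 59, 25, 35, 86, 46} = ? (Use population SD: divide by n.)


Mean = 49.5714
SD = 19.6386
CV = (19.6386/49.5714)*100 = 39.6167%

CV = 39.6167%


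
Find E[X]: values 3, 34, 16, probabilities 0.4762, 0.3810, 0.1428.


E[X] = 3*0.4762 + 34*0.3810 + 16*0.1428
= 1.4286 + 12.9540 + 2.2848
= 16.6674

E[X] = 16.6674


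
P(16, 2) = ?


P(16,2) = 16!/14!
= 20922789888000/87178291200
= 240

P(16,2) = 240


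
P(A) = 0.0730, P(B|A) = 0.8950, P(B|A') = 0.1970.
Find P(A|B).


P(B) = P(B|A)*P(A) + P(B|A')*P(A')
= 0.8950*0.0730 + 0.1970*0.9270
= 0.065335 + 0.182619 = 0.247954
P(A|B) = 0.065335/0.247954 = 0.2635

P(A|B) = 0.2635


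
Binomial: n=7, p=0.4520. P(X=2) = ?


C(7,2) = 21
p^2 = 0.204304
(1-p)^5 = 0.049420
P = 21 * 0.204304 * 0.049420 = 0.2120

P(X=2) = 0.2120


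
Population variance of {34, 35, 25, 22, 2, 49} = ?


Mean = 27.8333
Squared deviations: 38.0278, 51.3611, 8.0278, 34.0278, 667.3611, 448.0278
Sum = 1246.8333
Variance = 1246.8333/6 = 207.8056

Variance = 207.8056


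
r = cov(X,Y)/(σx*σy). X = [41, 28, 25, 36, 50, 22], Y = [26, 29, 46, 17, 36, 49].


Mean X = 33.6667, Mean Y = 33.8333
SD X = 9.741093, SD Y = 11.186549
Cov = -52.722222
r = -52.722222/(9.741093*11.186549) = -0.4838

r = -0.4838


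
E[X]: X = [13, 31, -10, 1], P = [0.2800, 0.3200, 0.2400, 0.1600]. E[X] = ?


E[X] = 13*0.2800 + 31*0.3200 - 10*0.2400 + 1*0.1600
= 3.6400 + 9.9200 - 2.4000 + 0.1600
= 11.3200

E[X] = 11.3200


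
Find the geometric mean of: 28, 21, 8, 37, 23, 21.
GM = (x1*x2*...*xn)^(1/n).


Product = 28 × 21 × 8 × 37 × 23 × 21 = 84065184
GM = 84065184^(1/6) = 20.9300

GM = 20.9300


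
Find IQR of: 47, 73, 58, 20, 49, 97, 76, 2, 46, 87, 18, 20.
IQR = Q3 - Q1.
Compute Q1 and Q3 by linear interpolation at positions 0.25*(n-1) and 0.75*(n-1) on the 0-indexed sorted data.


Sorted: 2, 18, 20, 20, 46, 47, 49, 58, 73, 76, 87, 97
Q1 (25th %ile) = 20.0000
Q3 (75th %ile) = 73.7500
IQR = 73.7500 - 20.0000 = 53.7500

IQR = 53.7500


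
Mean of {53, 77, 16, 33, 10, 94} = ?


Sum = 53 + 77 + 16 + 33 + 10 + 94 = 283
n = 6
Mean = 283/6 = 47.1667

Mean = 47.1667


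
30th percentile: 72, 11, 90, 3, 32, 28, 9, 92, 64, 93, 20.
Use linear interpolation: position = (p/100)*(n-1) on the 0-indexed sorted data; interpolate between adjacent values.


Sorted: 3, 9, 11, 20, 28, 32, 64, 72, 90, 92, 93
n = 11
Index = 30/100 * 10 = 3.0000
Lower = data[3] = 20, Upper = data[4] = 28
P30 = 20 + 0*(8) = 20.0000

P30 = 20.0000


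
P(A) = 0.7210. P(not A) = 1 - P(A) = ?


P(not A) = 1 - 0.7210 = 0.2790

P(not A) = 0.2790


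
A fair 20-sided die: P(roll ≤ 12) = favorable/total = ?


Favorable outcomes (roll ≤ 12): 12
Total outcomes = 20
P = 12/20 = 0.6000

P = 0.6000


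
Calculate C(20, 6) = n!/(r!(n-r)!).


C(20,6) = 20!/(6! × 14!)
= 2432902008176640000/(720 × 87178291200)
= 38760

C(20,6) = 38760


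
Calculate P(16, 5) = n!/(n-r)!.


P(16,5) = 16!/11!
= 20922789888000/39916800
= 524160

P(16,5) = 524160


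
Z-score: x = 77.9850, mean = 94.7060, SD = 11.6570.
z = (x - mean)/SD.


z = (77.9850 - 94.7060)/11.6570
= -16.7210/11.6570
= -1.4344

z = -1.4344


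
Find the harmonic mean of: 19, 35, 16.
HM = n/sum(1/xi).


Sum of reciprocals = 1/19 + 1/35 + 1/16 = 0.143703
HM = 3/0.143703 = 20.8764

HM = 20.8764


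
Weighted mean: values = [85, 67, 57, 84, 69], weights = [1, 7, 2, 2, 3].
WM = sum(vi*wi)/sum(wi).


Numerator = 85*1 + 67*7 + 57*2 + 84*2 + 69*3 = 1043
Denominator = 1 + 7 + 2 + 2 + 3 = 15
WM = 1043/15 = 69.5333

WM = 69.5333


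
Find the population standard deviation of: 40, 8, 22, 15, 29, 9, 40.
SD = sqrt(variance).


Mean = 23.2857
Variance = 157.0612
SD = sqrt(157.0612) = 12.5324

SD = 12.5324


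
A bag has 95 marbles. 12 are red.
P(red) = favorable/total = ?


P = 12/95 = 0.1263

P = 0.1263


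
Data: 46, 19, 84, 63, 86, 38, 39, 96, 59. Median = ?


Sorted: 19, 38, 39, 46, 59, 63, 84, 86, 96
n = 9 (odd)
Middle value = 59

Median = 59


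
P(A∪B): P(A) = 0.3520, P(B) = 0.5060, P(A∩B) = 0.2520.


P(A∪B) = 0.3520 + 0.5060 - 0.2520
= 0.8580 - 0.2520
= 0.6060

P(A∪B) = 0.6060


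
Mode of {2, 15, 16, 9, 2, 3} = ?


Frequencies: 2:2, 3:1, 9:1, 15:1, 16:1
Max frequency = 2
Mode = 2

Mode = 2


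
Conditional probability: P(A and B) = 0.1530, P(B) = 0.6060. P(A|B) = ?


P(A|B) = 0.1530/0.6060 = 0.2525

P(A|B) = 0.2525


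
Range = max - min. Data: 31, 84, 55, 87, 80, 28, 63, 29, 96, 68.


Max = 96, Min = 28
Range = 96 - 28 = 68

Range = 68


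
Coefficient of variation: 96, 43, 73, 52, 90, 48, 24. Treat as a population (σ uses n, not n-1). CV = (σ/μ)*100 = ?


Mean = 60.8571
SD = 24.3570
CV = (24.3570/60.8571)*100 = 40.0233%

CV = 40.0233%


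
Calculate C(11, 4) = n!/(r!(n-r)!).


C(11,4) = 11!/(4! × 7!)
= 39916800/(24 × 5040)
= 330

C(11,4) = 330


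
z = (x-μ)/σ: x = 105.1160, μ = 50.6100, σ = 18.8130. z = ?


z = (105.1160 - 50.6100)/18.8130
= 54.5060/18.8130
= 2.8973

z = 2.8973


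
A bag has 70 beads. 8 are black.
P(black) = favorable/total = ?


P = 8/70 = 0.1143

P = 0.1143


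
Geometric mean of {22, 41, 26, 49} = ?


Product = 22 × 41 × 26 × 49 = 1149148
GM = 1149148^(1/4) = 32.7412

GM = 32.7412


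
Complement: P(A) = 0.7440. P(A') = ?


P(not A) = 1 - 0.7440 = 0.2560

P(not A) = 0.2560


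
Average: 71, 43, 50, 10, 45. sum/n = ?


Sum = 71 + 43 + 50 + 10 + 45 = 219
n = 5
Mean = 219/5 = 43.8000

Mean = 43.8000


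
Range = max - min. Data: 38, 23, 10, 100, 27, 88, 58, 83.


Max = 100, Min = 10
Range = 100 - 10 = 90

Range = 90


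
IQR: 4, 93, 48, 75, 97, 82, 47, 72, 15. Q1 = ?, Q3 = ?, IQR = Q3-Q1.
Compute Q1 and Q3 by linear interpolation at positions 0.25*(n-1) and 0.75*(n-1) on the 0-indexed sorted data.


Sorted: 4, 15, 47, 48, 72, 75, 82, 93, 97
Q1 (25th %ile) = 47.0000
Q3 (75th %ile) = 82.0000
IQR = 82.0000 - 47.0000 = 35.0000

IQR = 35.0000


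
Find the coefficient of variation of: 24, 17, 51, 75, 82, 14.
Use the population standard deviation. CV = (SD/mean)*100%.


Mean = 43.8333
SD = 27.3338
CV = (27.3338/43.8333)*100 = 62.3586%

CV = 62.3586%


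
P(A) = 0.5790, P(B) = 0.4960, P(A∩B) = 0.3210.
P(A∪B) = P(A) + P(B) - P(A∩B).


P(A∪B) = 0.5790 + 0.4960 - 0.3210
= 1.0750 - 0.3210
= 0.7540

P(A∪B) = 0.7540


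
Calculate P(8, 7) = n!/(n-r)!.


P(8,7) = 8!/1!
= 40320/1
= 40320

P(8,7) = 40320


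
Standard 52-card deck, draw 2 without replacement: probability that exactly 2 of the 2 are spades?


Hypergeometric: P(X=2) = C(13,2)·C(39,0) / C(52,2)
= 78 × 1 / 1326
= 78/1326 = 0.0588

P = 0.0588


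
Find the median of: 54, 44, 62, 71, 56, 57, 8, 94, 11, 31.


Sorted: 8, 11, 31, 44, 54, 56, 57, 62, 71, 94
n = 10 (even)
Middle values: 54 and 56
Median = (54+56)/2 = 55.0000

Median = 55.0000


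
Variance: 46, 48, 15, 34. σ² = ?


Mean = 35.7500
Squared deviations: 105.0625, 150.0625, 430.5625, 3.0625
Sum = 688.7500
Variance = 688.7500/4 = 172.1875

Variance = 172.1875


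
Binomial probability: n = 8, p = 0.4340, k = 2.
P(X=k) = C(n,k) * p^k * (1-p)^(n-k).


C(8,2) = 28
p^2 = 0.188356
(1-p)^6 = 0.032877
P = 28 * 0.188356 * 0.032877 = 0.1734

P(X=2) = 0.1734


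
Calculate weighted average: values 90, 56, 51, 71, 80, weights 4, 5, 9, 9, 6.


Numerator = 90*4 + 56*5 + 51*9 + 71*9 + 80*6 = 2218
Denominator = 4 + 5 + 9 + 9 + 6 = 33
WM = 2218/33 = 67.2121

WM = 67.2121


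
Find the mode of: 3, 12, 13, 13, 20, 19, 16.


Frequencies: 3:1, 12:1, 13:2, 16:1, 19:1, 20:1
Max frequency = 2
Mode = 13

Mode = 13


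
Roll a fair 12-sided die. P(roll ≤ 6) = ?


Favorable outcomes (roll ≤ 6): 6
Total outcomes = 12
P = 6/12 = 0.5000

P = 0.5000


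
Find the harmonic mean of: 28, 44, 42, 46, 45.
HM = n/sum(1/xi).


Sum of reciprocals = 1/28 + 1/44 + 1/42 + 1/46 + 1/45 = 0.126212
HM = 5/0.126212 = 39.6157

HM = 39.6157


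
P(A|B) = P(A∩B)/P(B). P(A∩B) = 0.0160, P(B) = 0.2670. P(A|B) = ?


P(A|B) = 0.0160/0.2670 = 0.0599

P(A|B) = 0.0599


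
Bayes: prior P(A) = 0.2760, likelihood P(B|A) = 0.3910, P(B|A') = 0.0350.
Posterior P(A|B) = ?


P(B) = P(B|A)*P(A) + P(B|A')*P(A')
= 0.3910*0.2760 + 0.0350*0.7240
= 0.107916 + 0.025340 = 0.133256
P(A|B) = 0.107916/0.133256 = 0.8098

P(A|B) = 0.8098


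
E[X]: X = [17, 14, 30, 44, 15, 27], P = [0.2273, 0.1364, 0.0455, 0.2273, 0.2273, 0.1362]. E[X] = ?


E[X] = 17*0.2273 + 14*0.1364 + 30*0.0455 + 44*0.2273 + 15*0.2273 + 27*0.1362
= 3.8641 + 1.9096 + 1.3650 + 10.0012 + 3.4095 + 3.6774
= 24.2268

E[X] = 24.2268


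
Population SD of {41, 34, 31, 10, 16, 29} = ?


Mean = 26.8333
Variance = 112.4722
SD = sqrt(112.4722) = 10.6053

SD = 10.6053


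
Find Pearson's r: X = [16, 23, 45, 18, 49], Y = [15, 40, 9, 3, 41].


Mean X = 30.2000, Mean Y = 21.6000
SD X = 13.962808, SD Y = 15.894653
Cov = 73.280000
r = 73.280000/(13.962808*15.894653) = 0.3302

r = 0.3302


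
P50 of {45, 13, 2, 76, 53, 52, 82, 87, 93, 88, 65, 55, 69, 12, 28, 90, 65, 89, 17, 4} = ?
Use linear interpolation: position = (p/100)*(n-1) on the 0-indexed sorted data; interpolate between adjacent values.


Sorted: 2, 4, 12, 13, 17, 28, 45, 52, 53, 55, 65, 65, 69, 76, 82, 87, 88, 89, 90, 93
n = 20
Index = 50/100 * 19 = 9.5000
Lower = data[9] = 55, Upper = data[10] = 65
P50 = 55 + 0.5000*(10) = 60.0000

P50 = 60.0000


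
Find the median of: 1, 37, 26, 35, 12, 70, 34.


Sorted: 1, 12, 26, 34, 35, 37, 70
n = 7 (odd)
Middle value = 34

Median = 34


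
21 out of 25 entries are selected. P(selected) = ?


P = 21/25 = 0.8400

P = 0.8400


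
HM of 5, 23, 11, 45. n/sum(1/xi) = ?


Sum of reciprocals = 1/5 + 1/23 + 1/11 + 1/45 = 0.356610
HM = 4/0.356610 = 11.2167

HM = 11.2167


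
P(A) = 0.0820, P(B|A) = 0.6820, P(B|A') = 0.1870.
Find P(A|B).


P(B) = P(B|A)*P(A) + P(B|A')*P(A')
= 0.6820*0.0820 + 0.1870*0.9180
= 0.055924 + 0.171666 = 0.227590
P(A|B) = 0.055924/0.227590 = 0.2457

P(A|B) = 0.2457


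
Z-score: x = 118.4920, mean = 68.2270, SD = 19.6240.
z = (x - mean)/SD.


z = (118.4920 - 68.2270)/19.6240
= 50.2650/19.6240
= 2.5614

z = 2.5614


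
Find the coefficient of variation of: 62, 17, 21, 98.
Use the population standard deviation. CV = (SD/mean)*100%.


Mean = 49.5000
SD = 33.0794
CV = (33.0794/49.5000)*100 = 66.8272%

CV = 66.8272%


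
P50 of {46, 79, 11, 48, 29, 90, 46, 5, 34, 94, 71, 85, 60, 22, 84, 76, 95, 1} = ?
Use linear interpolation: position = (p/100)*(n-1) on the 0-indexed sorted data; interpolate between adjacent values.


Sorted: 1, 5, 11, 22, 29, 34, 46, 46, 48, 60, 71, 76, 79, 84, 85, 90, 94, 95
n = 18
Index = 50/100 * 17 = 8.5000
Lower = data[8] = 48, Upper = data[9] = 60
P50 = 48 + 0.5000*(12) = 54.0000

P50 = 54.0000


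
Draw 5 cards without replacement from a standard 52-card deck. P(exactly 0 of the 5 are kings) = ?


Hypergeometric: P(X=0) = C(4,0)·C(48,5) / C(52,5)
= 1 × 1712304 / 2598960
= 1712304/2598960 = 0.6588

P = 0.6588


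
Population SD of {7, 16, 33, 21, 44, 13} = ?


Mean = 22.3333
Variance = 157.8889
SD = sqrt(157.8889) = 12.5654

SD = 12.5654


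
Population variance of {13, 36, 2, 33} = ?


Mean = 21.0000
Squared deviations: 64.0000, 225.0000, 361.0000, 144.0000
Sum = 794.0000
Variance = 794.0000/4 = 198.5000

Variance = 198.5000


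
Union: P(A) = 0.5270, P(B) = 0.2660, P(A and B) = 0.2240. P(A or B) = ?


P(A∪B) = 0.5270 + 0.2660 - 0.2240
= 0.7930 - 0.2240
= 0.5690

P(A∪B) = 0.5690


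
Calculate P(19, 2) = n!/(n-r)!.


P(19,2) = 19!/17!
= 121645100408832000/355687428096000
= 342

P(19,2) = 342


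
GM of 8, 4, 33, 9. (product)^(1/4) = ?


Product = 8 × 4 × 33 × 9 = 9504
GM = 9504^(1/4) = 9.8736

GM = 9.8736


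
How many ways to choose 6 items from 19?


C(19,6) = 19!/(6! × 13!)
= 121645100408832000/(720 × 6227020800)
= 27132

C(19,6) = 27132


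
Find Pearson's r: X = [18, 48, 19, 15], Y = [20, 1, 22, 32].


Mean X = 25.0000, Mean Y = 18.7500
SD X = 13.360389, SD Y = 11.211044
Cov = -142.250000
r = -142.250000/(13.360389*11.211044) = -0.9497

r = -0.9497


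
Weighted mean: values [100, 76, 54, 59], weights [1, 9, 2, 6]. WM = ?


Numerator = 100*1 + 76*9 + 54*2 + 59*6 = 1246
Denominator = 1 + 9 + 2 + 6 = 18
WM = 1246/18 = 69.2222

WM = 69.2222


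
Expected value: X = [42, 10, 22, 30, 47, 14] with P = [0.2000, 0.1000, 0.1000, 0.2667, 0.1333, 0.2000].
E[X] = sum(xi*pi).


E[X] = 42*0.2000 + 10*0.1000 + 22*0.1000 + 30*0.2667 + 47*0.1333 + 14*0.2000
= 8.4000 + 1.0000 + 2.2000 + 8.0010 + 6.2651 + 2.8000
= 28.6661

E[X] = 28.6661


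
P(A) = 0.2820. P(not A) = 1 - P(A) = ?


P(not A) = 1 - 0.2820 = 0.7180

P(not A) = 0.7180


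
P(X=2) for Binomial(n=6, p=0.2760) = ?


C(6,2) = 15
p^2 = 0.076176
(1-p)^4 = 0.274760
P = 15 * 0.076176 * 0.274760 = 0.3140

P(X=2) = 0.3140


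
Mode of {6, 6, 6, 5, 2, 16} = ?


Frequencies: 2:1, 5:1, 6:3, 16:1
Max frequency = 3
Mode = 6

Mode = 6


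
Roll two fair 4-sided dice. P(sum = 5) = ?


Total outcomes = 4×4 = 16
Favorable (sum = 5): 4
P = 4/16 = 0.2500

P = 0.2500


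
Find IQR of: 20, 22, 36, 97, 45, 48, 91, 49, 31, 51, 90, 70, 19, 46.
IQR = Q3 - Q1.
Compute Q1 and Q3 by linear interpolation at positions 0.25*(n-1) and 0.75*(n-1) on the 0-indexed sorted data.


Sorted: 19, 20, 22, 31, 36, 45, 46, 48, 49, 51, 70, 90, 91, 97
Q1 (25th %ile) = 32.2500
Q3 (75th %ile) = 65.2500
IQR = 65.2500 - 32.2500 = 33.0000

IQR = 33.0000


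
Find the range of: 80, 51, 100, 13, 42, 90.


Max = 100, Min = 13
Range = 100 - 13 = 87

Range = 87


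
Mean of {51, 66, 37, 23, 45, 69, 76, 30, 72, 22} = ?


Sum = 51 + 66 + 37 + 23 + 45 + 69 + 76 + 30 + 72 + 22 = 491
n = 10
Mean = 491/10 = 49.1000

Mean = 49.1000


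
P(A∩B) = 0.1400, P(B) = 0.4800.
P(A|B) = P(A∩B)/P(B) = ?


P(A|B) = 0.1400/0.4800 = 0.2917

P(A|B) = 0.2917


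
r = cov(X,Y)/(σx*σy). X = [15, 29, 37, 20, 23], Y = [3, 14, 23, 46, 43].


Mean X = 24.8000, Mean Y = 25.8000
SD X = 7.600000, SD Y = 16.557778
Cov = 2.360000
r = 2.360000/(7.600000*16.557778) = 0.0188

r = 0.0188


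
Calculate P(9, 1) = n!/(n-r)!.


P(9,1) = 9!/8!
= 362880/40320
= 9

P(9,1) = 9


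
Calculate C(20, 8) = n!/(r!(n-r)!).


C(20,8) = 20!/(8! × 12!)
= 2432902008176640000/(40320 × 479001600)
= 125970

C(20,8) = 125970


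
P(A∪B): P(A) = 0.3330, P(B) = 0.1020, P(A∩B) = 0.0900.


P(A∪B) = 0.3330 + 0.1020 - 0.0900
= 0.4350 - 0.0900
= 0.3450

P(A∪B) = 0.3450


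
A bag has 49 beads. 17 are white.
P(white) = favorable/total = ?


P = 17/49 = 0.3469

P = 0.3469


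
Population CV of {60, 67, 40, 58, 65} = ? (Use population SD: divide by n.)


Mean = 58.0000
SD = 9.5708
CV = (9.5708/58.0000)*100 = 16.5014%

CV = 16.5014%


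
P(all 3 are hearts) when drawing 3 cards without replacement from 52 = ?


P(all hearts) = (13/52) × (12/51) × (11/50)
= 0.0129

P = 0.0129


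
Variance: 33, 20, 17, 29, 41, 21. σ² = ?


Mean = 26.8333
Squared deviations: 38.0278, 46.6944, 96.6944, 4.6944, 200.6944, 34.0278
Sum = 420.8333
Variance = 420.8333/6 = 70.1389

Variance = 70.1389


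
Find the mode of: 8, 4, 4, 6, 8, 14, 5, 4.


Frequencies: 4:3, 5:1, 6:1, 8:2, 14:1
Max frequency = 3
Mode = 4

Mode = 4


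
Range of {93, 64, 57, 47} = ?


Max = 93, Min = 47
Range = 93 - 47 = 46

Range = 46


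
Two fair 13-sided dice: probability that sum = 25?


Total outcomes = 13×13 = 169
Favorable (sum = 25): 2
P = 2/169 = 0.0118

P = 0.0118


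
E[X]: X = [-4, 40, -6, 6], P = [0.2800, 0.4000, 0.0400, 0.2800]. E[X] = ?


E[X] = -4*0.2800 + 40*0.4000 - 6*0.0400 + 6*0.2800
= -1.1200 + 16.0000 - 0.2400 + 1.6800
= 16.3200

E[X] = 16.3200


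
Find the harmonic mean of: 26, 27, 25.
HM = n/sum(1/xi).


Sum of reciprocals = 1/26 + 1/27 + 1/25 = 0.115499
HM = 3/0.115499 = 25.9743

HM = 25.9743


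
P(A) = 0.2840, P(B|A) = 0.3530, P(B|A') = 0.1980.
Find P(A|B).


P(B) = P(B|A)*P(A) + P(B|A')*P(A')
= 0.3530*0.2840 + 0.1980*0.7160
= 0.100252 + 0.141768 = 0.242020
P(A|B) = 0.100252/0.242020 = 0.4142

P(A|B) = 0.4142


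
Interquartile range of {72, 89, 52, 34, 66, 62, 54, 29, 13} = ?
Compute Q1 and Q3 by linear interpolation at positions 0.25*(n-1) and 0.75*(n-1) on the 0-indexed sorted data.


Sorted: 13, 29, 34, 52, 54, 62, 66, 72, 89
Q1 (25th %ile) = 34.0000
Q3 (75th %ile) = 66.0000
IQR = 66.0000 - 34.0000 = 32.0000

IQR = 32.0000


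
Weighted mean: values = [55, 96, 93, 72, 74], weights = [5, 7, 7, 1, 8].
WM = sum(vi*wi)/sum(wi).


Numerator = 55*5 + 96*7 + 93*7 + 72*1 + 74*8 = 2262
Denominator = 5 + 7 + 7 + 1 + 8 = 28
WM = 2262/28 = 80.7857

WM = 80.7857


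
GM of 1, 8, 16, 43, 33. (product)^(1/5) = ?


Product = 1 × 8 × 16 × 43 × 33 = 181632
GM = 181632^(1/5) = 11.2678

GM = 11.2678


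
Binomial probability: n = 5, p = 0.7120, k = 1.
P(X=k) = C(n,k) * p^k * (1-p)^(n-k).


C(5,1) = 5
p^1 = 0.712000
(1-p)^4 = 0.006880
P = 5 * 0.712000 * 0.006880 = 0.0245

P(X=1) = 0.0245


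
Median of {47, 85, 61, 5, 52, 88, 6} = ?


Sorted: 5, 6, 47, 52, 61, 85, 88
n = 7 (odd)
Middle value = 52

Median = 52


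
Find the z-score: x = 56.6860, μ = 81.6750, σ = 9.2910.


z = (56.6860 - 81.6750)/9.2910
= -24.9890/9.2910
= -2.6896

z = -2.6896


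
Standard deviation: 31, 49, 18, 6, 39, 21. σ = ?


Mean = 27.3333
Variance = 200.2222
SD = sqrt(200.2222) = 14.1500

SD = 14.1500


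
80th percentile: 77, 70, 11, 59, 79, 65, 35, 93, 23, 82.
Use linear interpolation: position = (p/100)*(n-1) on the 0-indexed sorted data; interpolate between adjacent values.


Sorted: 11, 23, 35, 59, 65, 70, 77, 79, 82, 93
n = 10
Index = 80/100 * 9 = 7.2000
Lower = data[7] = 79, Upper = data[8] = 82
P80 = 79 + 0.2000*(3) = 79.6000

P80 = 79.6000


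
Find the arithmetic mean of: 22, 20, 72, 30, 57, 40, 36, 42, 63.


Sum = 22 + 20 + 72 + 30 + 57 + 40 + 36 + 42 + 63 = 382
n = 9
Mean = 382/9 = 42.4444

Mean = 42.4444


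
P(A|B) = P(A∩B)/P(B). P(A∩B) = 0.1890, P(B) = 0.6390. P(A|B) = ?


P(A|B) = 0.1890/0.6390 = 0.2958

P(A|B) = 0.2958


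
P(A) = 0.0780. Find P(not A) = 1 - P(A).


P(not A) = 1 - 0.0780 = 0.9220

P(not A) = 0.9220


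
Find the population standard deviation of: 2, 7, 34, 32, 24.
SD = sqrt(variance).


Mean = 19.8000
Variance = 169.7600
SD = sqrt(169.7600) = 13.0292

SD = 13.0292


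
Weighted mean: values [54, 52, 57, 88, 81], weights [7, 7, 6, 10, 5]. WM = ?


Numerator = 54*7 + 52*7 + 57*6 + 88*10 + 81*5 = 2369
Denominator = 7 + 7 + 6 + 10 + 5 = 35
WM = 2369/35 = 67.6857

WM = 67.6857


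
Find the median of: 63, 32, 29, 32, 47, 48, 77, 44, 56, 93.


Sorted: 29, 32, 32, 44, 47, 48, 56, 63, 77, 93
n = 10 (even)
Middle values: 47 and 48
Median = (47+48)/2 = 47.5000

Median = 47.5000


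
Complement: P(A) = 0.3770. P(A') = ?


P(not A) = 1 - 0.3770 = 0.6230

P(not A) = 0.6230


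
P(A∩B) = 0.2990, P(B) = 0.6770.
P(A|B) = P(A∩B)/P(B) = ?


P(A|B) = 0.2990/0.6770 = 0.4417

P(A|B) = 0.4417


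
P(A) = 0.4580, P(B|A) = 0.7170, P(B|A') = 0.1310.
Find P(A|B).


P(B) = P(B|A)*P(A) + P(B|A')*P(A')
= 0.7170*0.4580 + 0.1310*0.5420
= 0.328386 + 0.071002 = 0.399388
P(A|B) = 0.328386/0.399388 = 0.8222

P(A|B) = 0.8222


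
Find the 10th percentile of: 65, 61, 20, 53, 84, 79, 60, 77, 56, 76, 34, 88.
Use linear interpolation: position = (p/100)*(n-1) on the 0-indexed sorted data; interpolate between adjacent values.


Sorted: 20, 34, 53, 56, 60, 61, 65, 76, 77, 79, 84, 88
n = 12
Index = 10/100 * 11 = 1.1000
Lower = data[1] = 34, Upper = data[2] = 53
P10 = 34 + 0.1000*(19) = 35.9000

P10 = 35.9000


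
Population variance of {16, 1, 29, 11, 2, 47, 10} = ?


Mean = 16.5714
Squared deviations: 0.3265, 242.4694, 154.4694, 31.0408, 212.3265, 925.8980, 43.1837
Sum = 1609.7143
Variance = 1609.7143/7 = 229.9592

Variance = 229.9592


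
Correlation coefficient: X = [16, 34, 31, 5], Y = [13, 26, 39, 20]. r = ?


Mean X = 21.5000, Mean Y = 24.5000
SD X = 11.715375, SD Y = 9.552487
Cov = 73.500000
r = 73.500000/(11.715375*9.552487) = 0.6568

r = 0.6568


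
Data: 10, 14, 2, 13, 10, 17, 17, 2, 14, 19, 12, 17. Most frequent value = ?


Frequencies: 2:2, 10:2, 12:1, 13:1, 14:2, 17:3, 19:1
Max frequency = 3
Mode = 17

Mode = 17


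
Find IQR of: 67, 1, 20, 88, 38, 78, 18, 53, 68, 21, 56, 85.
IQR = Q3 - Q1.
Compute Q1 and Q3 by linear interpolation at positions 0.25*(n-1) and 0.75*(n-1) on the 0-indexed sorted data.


Sorted: 1, 18, 20, 21, 38, 53, 56, 67, 68, 78, 85, 88
Q1 (25th %ile) = 20.7500
Q3 (75th %ile) = 70.5000
IQR = 70.5000 - 20.7500 = 49.7500

IQR = 49.7500


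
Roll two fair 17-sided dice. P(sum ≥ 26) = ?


Total outcomes = 17×17 = 289
Favorable (sum ≥ 26): 45
P = 45/289 = 0.1557

P = 0.1557


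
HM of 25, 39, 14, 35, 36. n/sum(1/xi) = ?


Sum of reciprocals = 1/25 + 1/39 + 1/14 + 1/35 + 1/36 = 0.193419
HM = 5/0.193419 = 25.8506

HM = 25.8506


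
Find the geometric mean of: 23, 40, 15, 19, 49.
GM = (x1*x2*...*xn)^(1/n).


Product = 23 × 40 × 15 × 19 × 49 = 12847800
GM = 12847800^(1/5) = 26.4098

GM = 26.4098


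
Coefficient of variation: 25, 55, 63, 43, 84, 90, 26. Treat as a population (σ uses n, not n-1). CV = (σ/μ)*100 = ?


Mean = 55.1429
SD = 23.9489
CV = (23.9489/55.1429)*100 = 43.4307%

CV = 43.4307%


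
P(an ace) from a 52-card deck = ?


4 aces in 52 cards
P = 4/52 = 0.0769

P = 0.0769


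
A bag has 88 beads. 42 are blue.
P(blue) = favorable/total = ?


P = 42/88 = 0.4773

P = 0.4773


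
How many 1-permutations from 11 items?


P(11,1) = 11!/10!
= 39916800/3628800
= 11

P(11,1) = 11


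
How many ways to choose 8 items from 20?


C(20,8) = 20!/(8! × 12!)
= 2432902008176640000/(40320 × 479001600)
= 125970

C(20,8) = 125970


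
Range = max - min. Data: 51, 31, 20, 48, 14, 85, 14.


Max = 85, Min = 14
Range = 85 - 14 = 71

Range = 71


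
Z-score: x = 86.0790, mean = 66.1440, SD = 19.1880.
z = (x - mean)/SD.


z = (86.0790 - 66.1440)/19.1880
= 19.9350/19.1880
= 1.0389

z = 1.0389


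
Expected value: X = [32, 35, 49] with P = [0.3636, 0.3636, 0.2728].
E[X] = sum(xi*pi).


E[X] = 32*0.3636 + 35*0.3636 + 49*0.2728
= 11.6352 + 12.7260 + 13.3672
= 37.7284

E[X] = 37.7284


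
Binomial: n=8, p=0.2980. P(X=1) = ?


C(8,1) = 8
p^1 = 0.298000
(1-p)^7 = 0.084016
P = 8 * 0.298000 * 0.084016 = 0.2003

P(X=1) = 0.2003


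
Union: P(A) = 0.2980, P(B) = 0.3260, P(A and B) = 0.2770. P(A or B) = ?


P(A∪B) = 0.2980 + 0.3260 - 0.2770
= 0.6240 - 0.2770
= 0.3470

P(A∪B) = 0.3470


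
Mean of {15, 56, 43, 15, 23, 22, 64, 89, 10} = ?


Sum = 15 + 56 + 43 + 15 + 23 + 22 + 64 + 89 + 10 = 337
n = 9
Mean = 337/9 = 37.4444

Mean = 37.4444


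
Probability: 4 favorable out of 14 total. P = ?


P = 4/14 = 0.2857

P = 0.2857


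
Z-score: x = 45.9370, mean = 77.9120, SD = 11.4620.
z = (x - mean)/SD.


z = (45.9370 - 77.9120)/11.4620
= -31.9750/11.4620
= -2.7897

z = -2.7897


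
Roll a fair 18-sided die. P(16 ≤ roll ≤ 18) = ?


Favorable outcomes (16 ≤ roll ≤ 18): 3
Total outcomes = 18
P = 3/18 = 0.1667

P = 0.1667


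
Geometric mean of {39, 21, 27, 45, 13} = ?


Product = 39 × 21 × 27 × 45 × 13 = 12936105
GM = 12936105^(1/5) = 26.4460

GM = 26.4460


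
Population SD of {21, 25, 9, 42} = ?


Mean = 24.2500
Variance = 139.6875
SD = sqrt(139.6875) = 11.8189

SD = 11.8189


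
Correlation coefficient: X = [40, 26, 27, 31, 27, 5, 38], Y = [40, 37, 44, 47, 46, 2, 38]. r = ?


Mean X = 27.7143, Mean Y = 36.2857
SD X = 10.606121, SD Y = 14.449066
Cov = 123.367347
r = 123.367347/(10.606121*14.449066) = 0.8050

r = 0.8050


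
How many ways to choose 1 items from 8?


C(8,1) = 8!/(1! × 7!)
= 40320/(1 × 5040)
= 8

C(8,1) = 8


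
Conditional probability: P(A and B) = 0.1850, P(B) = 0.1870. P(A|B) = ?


P(A|B) = 0.1850/0.1870 = 0.9893

P(A|B) = 0.9893


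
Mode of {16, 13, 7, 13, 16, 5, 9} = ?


Frequencies: 5:1, 7:1, 9:1, 13:2, 16:2
Max frequency = 2
Mode = 13, 16

Mode = 13, 16


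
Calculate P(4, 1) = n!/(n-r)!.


P(4,1) = 4!/3!
= 24/6
= 4

P(4,1) = 4


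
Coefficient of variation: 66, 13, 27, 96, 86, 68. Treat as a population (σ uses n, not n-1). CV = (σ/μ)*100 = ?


Mean = 59.3333
SD = 29.9091
CV = (29.9091/59.3333)*100 = 50.4086%

CV = 50.4086%


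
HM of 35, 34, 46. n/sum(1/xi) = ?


Sum of reciprocals = 1/35 + 1/34 + 1/46 = 0.079722
HM = 3/0.079722 = 37.6306

HM = 37.6306


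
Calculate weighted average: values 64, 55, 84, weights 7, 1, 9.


Numerator = 64*7 + 55*1 + 84*9 = 1259
Denominator = 7 + 1 + 9 = 17
WM = 1259/17 = 74.0588

WM = 74.0588


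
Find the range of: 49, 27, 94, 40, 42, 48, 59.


Max = 94, Min = 27
Range = 94 - 27 = 67

Range = 67


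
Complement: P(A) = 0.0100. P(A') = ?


P(not A) = 1 - 0.0100 = 0.9900

P(not A) = 0.9900


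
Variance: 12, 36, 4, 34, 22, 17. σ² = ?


Mean = 20.8333
Squared deviations: 78.0278, 230.0278, 283.3611, 173.3611, 1.3611, 14.6944
Sum = 780.8333
Variance = 780.8333/6 = 130.1389

Variance = 130.1389


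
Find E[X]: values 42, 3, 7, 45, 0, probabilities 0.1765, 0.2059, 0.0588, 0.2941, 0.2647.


E[X] = 42*0.1765 + 3*0.2059 + 7*0.0588 + 45*0.2941 + 0*0.2647
= 7.4130 + 0.6177 + 0.4116 + 13.2345 + 0
= 21.6768

E[X] = 21.6768


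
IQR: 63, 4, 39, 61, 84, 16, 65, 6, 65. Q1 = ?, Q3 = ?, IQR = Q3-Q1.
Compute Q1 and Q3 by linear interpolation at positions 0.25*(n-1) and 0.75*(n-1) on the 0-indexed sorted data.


Sorted: 4, 6, 16, 39, 61, 63, 65, 65, 84
Q1 (25th %ile) = 16.0000
Q3 (75th %ile) = 65.0000
IQR = 65.0000 - 16.0000 = 49.0000

IQR = 49.0000


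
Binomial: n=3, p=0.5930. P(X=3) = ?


C(3,3) = 1
p^3 = 0.208528
(1-p)^0 = 1.000000
P = 1 * 0.208528 * 1.000000 = 0.2085

P(X=3) = 0.2085


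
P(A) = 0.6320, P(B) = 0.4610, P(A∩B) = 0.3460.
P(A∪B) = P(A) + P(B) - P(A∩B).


P(A∪B) = 0.6320 + 0.4610 - 0.3460
= 1.0930 - 0.3460
= 0.7470

P(A∪B) = 0.7470


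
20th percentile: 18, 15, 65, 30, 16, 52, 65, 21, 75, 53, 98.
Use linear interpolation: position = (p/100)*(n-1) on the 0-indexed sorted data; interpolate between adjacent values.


Sorted: 15, 16, 18, 21, 30, 52, 53, 65, 65, 75, 98
n = 11
Index = 20/100 * 10 = 2.0000
Lower = data[2] = 18, Upper = data[3] = 21
P20 = 18 + 0*(3) = 18.0000

P20 = 18.0000


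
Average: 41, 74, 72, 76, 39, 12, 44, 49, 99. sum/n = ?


Sum = 41 + 74 + 72 + 76 + 39 + 12 + 44 + 49 + 99 = 506
n = 9
Mean = 506/9 = 56.2222

Mean = 56.2222


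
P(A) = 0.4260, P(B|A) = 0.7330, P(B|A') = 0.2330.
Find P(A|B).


P(B) = P(B|A)*P(A) + P(B|A')*P(A')
= 0.7330*0.4260 + 0.2330*0.5740
= 0.312258 + 0.133742 = 0.446000
P(A|B) = 0.312258/0.446000 = 0.7001

P(A|B) = 0.7001


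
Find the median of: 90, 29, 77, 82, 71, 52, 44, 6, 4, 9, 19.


Sorted: 4, 6, 9, 19, 29, 44, 52, 71, 77, 82, 90
n = 11 (odd)
Middle value = 44

Median = 44


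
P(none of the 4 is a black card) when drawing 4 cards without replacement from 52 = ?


P(no black cards) = (26/52) × (25/51) × (24/50) × (23/49)
= 0.0552

P = 0.0552


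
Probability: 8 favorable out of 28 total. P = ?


P = 8/28 = 0.2857

P = 0.2857


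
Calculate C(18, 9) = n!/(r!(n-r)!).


C(18,9) = 18!/(9! × 9!)
= 6402373705728000/(362880 × 362880)
= 48620

C(18,9) = 48620


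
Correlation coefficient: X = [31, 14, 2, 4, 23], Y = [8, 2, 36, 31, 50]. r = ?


Mean X = 14.8000, Mean Y = 25.4000
SD X = 11.052602, SD Y = 17.884071
Cov = -51.520000
r = -51.520000/(11.052602*17.884071) = -0.2606

r = -0.2606


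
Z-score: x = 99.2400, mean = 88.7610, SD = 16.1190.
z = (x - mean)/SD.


z = (99.2400 - 88.7610)/16.1190
= 10.4790/16.1190
= 0.6501

z = 0.6501


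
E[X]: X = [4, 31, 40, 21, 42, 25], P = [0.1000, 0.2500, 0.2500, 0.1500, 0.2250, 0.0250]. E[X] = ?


E[X] = 4*0.1000 + 31*0.2500 + 40*0.2500 + 21*0.1500 + 42*0.2250 + 25*0.0250
= 0.4000 + 7.7500 + 10.0000 + 3.1500 + 9.4500 + 0.6250
= 31.3750

E[X] = 31.3750


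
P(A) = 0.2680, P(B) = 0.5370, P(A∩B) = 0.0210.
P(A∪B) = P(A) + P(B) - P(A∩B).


P(A∪B) = 0.2680 + 0.5370 - 0.0210
= 0.8050 - 0.0210
= 0.7840

P(A∪B) = 0.7840


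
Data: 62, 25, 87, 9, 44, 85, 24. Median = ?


Sorted: 9, 24, 25, 44, 62, 85, 87
n = 7 (odd)
Middle value = 44

Median = 44
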